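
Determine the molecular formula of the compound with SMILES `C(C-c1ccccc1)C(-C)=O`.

C10H12O

Heavy atoms from the SMILES: 10 C, 1 O.
Implicit hydrogens by atom environment:
  5 × C (aromatic): 1 H each → 5
  2 × C: 2 H each → 4
  1 × C: 3 H
  1 × C (aromatic): no H
  1 × C: no H
  1 × O: no H
  Total hydrogens = 12.
Molecular formula: C10H12O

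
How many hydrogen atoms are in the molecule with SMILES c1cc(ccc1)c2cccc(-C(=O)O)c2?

Hydrogens are implicit in SMILES; fill each atom to its normal valence:
  9 × C (aromatic): 1 H each → 9
  3 × C (aromatic): no H
  1 × C: no H
  1 × O: 1 H
  1 × O: no H
  Total hydrogens = 10.

10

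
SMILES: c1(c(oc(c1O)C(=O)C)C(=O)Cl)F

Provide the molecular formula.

C7H4ClFO4

Heavy atoms from the SMILES: 7 C, 1 Cl, 1 F, 4 O.
Implicit hydrogens by atom environment:
  4 × C (aromatic): no H
  2 × C: no H
  2 × O: no H
  1 × C: 3 H
  1 × Cl: no H
  1 × F: no H
  1 × O: 1 H
  1 × O (aromatic): no H
  Total hydrogens = 4.
Molecular formula: C7H4ClFO4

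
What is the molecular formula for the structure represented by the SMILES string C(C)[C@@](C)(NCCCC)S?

C8H19NS

Heavy atoms from the SMILES: 8 C, 1 N, 1 S.
Implicit hydrogens by atom environment:
  4 × C: 2 H each → 8
  3 × C: 3 H each → 9
  1 × C: no H
  1 × N: 1 H
  1 × S: 1 H
  Total hydrogens = 19.
Molecular formula: C8H19NS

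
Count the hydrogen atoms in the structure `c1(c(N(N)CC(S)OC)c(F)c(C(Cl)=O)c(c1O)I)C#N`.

Hydrogens are implicit in SMILES; fill each atom to its normal valence:
  6 × C (aromatic): no H
  2 × C: no H
  2 × N: no H
  2 × O: no H
  1 × C: 3 H
  1 × C: 2 H
  1 × C: 1 H
  1 × Cl: no H
  1 × F: no H
  1 × I: no H
  1 × N: 2 H
  1 × O: 1 H
  1 × S: 1 H
  Total hydrogens = 10.

10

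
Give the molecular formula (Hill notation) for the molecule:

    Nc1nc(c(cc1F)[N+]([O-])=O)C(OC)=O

Heavy atoms from the SMILES: 7 C, 1 F, 3 N, 4 O.
Implicit hydrogens by atom environment:
  4 × C (aromatic): no H
  3 × O: no H
  1 × C: 3 H
  1 × C (aromatic): 1 H
  1 × C: no H
  1 × F: no H
  1 × N: 2 H
  1 × N (aromatic): no H
  1 × N (charge +1): no H
  1 × O (charge -1): no H
  Total hydrogens = 6.
Molecular formula: C7H6FN3O4

C7H6FN3O4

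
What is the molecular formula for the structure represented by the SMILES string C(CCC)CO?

C5H12O

Heavy atoms from the SMILES: 5 C, 1 O.
Implicit hydrogens by atom environment:
  4 × C: 2 H each → 8
  1 × C: 3 H
  1 × O: 1 H
  Total hydrogens = 12.
Molecular formula: C5H12O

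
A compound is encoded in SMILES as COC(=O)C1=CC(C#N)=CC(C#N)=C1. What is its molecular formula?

Heavy atoms from the SMILES: 10 C, 2 N, 2 O.
Implicit hydrogens by atom environment:
  3 × C (aromatic): 1 H each → 3
  3 × C (aromatic): no H
  3 × C: no H
  2 × N: no H
  2 × O: no H
  1 × C: 3 H
  Total hydrogens = 6.
Molecular formula: C10H6N2O2

C10H6N2O2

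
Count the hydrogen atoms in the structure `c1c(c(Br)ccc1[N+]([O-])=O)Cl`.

Hydrogens are implicit in SMILES; fill each atom to its normal valence:
  3 × C (aromatic): 1 H each → 3
  3 × C (aromatic): no H
  1 × Br: no H
  1 × Cl: no H
  1 × N (charge +1): no H
  1 × O: no H
  1 × O (charge -1): no H
  Total hydrogens = 3.

3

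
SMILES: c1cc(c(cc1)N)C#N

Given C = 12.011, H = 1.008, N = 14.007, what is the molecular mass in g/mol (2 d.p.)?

Molecular formula: C7H6N2.
M = 7×12.011 + 6×1.008 + 2×14.007 = 118.14 g/mol.

118.14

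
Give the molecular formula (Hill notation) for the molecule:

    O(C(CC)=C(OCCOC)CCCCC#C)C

Heavy atoms from the SMILES: 14 C, 3 O.
Implicit hydrogens by atom environment:
  7 × C: 2 H each → 14
  3 × C: 3 H each → 9
  3 × C: no H
  3 × O: no H
  1 × C: 1 H
  Total hydrogens = 24.
Molecular formula: C14H24O3

C14H24O3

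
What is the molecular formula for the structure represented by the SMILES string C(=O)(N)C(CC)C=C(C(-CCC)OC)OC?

C12H23NO3

Heavy atoms from the SMILES: 12 C, 1 N, 3 O.
Implicit hydrogens by atom environment:
  4 × C: 3 H each → 12
  3 × C: 2 H each → 6
  3 × C: 1 H each → 3
  3 × O: no H
  2 × C: no H
  1 × N: 2 H
  Total hydrogens = 23.
Molecular formula: C12H23NO3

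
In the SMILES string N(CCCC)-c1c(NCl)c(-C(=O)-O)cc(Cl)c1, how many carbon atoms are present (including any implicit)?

The symbol for carbon appears 11 times in the SMILES. Lowercase c denotes aromatic carbon and counts toward C.

11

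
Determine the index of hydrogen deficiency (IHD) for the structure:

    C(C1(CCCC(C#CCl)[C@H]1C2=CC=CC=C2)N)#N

9

Molecular formula from the SMILES: C15H15ClN2.
DoU = (2C + 2 + N − H − X)/2 = (2·15 + 2 + 2 − 15 − 1)/2 = 18/2 = 9.
(Structurally: 2 ring(s) + 7 π bond(s) = 9.)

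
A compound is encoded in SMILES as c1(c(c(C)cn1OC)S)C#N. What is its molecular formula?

Heavy atoms from the SMILES: 7 C, 2 N, 1 O, 1 S.
Implicit hydrogens by atom environment:
  3 × C (aromatic): no H
  2 × C: 3 H each → 6
  1 × C (aromatic): 1 H
  1 × C: no H
  1 × N (aromatic): no H
  1 × N: no H
  1 × O: no H
  1 × S: 1 H
  Total hydrogens = 8.
Molecular formula: C7H8N2OS

C7H8N2OS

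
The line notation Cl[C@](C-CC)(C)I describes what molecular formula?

C5H10ClI

Heavy atoms from the SMILES: 5 C, 1 Cl, 1 I.
Implicit hydrogens by atom environment:
  2 × C: 3 H each → 6
  2 × C: 2 H each → 4
  1 × C: no H
  1 × Cl: no H
  1 × I: no H
  Total hydrogens = 10.
Molecular formula: C5H10ClI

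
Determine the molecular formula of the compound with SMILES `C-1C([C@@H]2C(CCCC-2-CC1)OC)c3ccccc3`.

C17H24O

Heavy atoms from the SMILES: 17 C, 1 O.
Implicit hydrogens by atom environment:
  6 × C: 2 H each → 12
  5 × C (aromatic): 1 H each → 5
  4 × C: 1 H each → 4
  1 × C: 3 H
  1 × C (aromatic): no H
  1 × O: no H
  Total hydrogens = 24.
Molecular formula: C17H24O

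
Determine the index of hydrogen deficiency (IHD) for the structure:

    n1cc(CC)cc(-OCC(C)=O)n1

Molecular formula from the SMILES: C9H12N2O2.
DoU = (2C + 2 + N − H − X)/2 = (2·9 + 2 + 2 − 12 − 0)/2 = 10/2 = 5.
(Structurally: 1 ring(s) + 4 π bond(s) = 5.)

5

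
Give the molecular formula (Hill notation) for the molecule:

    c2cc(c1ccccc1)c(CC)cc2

Heavy atoms from the SMILES: 14 C.
Implicit hydrogens by atom environment:
  9 × C (aromatic): 1 H each → 9
  3 × C (aromatic): no H
  1 × C: 3 H
  1 × C: 2 H
  Total hydrogens = 14.
Molecular formula: C14H14

C14H14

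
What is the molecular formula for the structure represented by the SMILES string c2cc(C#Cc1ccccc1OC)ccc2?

C15H12O

Heavy atoms from the SMILES: 15 C, 1 O.
Implicit hydrogens by atom environment:
  9 × C (aromatic): 1 H each → 9
  3 × C (aromatic): no H
  2 × C: no H
  1 × C: 3 H
  1 × O: no H
  Total hydrogens = 12.
Molecular formula: C15H12O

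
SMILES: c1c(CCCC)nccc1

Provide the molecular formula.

C9H13N

Heavy atoms from the SMILES: 9 C, 1 N.
Implicit hydrogens by atom environment:
  4 × C (aromatic): 1 H each → 4
  3 × C: 2 H each → 6
  1 × C: 3 H
  1 × C (aromatic): no H
  1 × N (aromatic): no H
  Total hydrogens = 13.
Molecular formula: C9H13N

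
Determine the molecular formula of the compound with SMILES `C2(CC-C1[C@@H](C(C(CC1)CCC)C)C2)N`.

C14H27N

Heavy atoms from the SMILES: 14 C, 1 N.
Implicit hydrogens by atom environment:
  7 × C: 2 H each → 14
  5 × C: 1 H each → 5
  2 × C: 3 H each → 6
  1 × N: 2 H
  Total hydrogens = 27.
Molecular formula: C14H27N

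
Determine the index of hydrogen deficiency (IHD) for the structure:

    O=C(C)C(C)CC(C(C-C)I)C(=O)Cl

2

Molecular formula from the SMILES: C10H16ClIO2.
DoU = (2C + 2 + N − H − X)/2 = (2·10 + 2 + 0 − 16 − 2)/2 = 4/2 = 2.
(Structurally: 0 ring(s) + 2 π bond(s) = 2.)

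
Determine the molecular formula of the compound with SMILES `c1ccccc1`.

C6H6

Heavy atoms from the SMILES: 6 C.
Implicit hydrogens by atom environment:
  6 × C (aromatic): 1 H each → 6
  Total hydrogens = 6.
Molecular formula: C6H6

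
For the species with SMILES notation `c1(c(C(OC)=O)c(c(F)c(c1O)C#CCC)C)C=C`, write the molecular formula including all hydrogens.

Heavy atoms from the SMILES: 15 C, 1 F, 3 O.
Implicit hydrogens by atom environment:
  6 × C (aromatic): no H
  3 × C: 3 H each → 9
  3 × C: no H
  2 × C: 2 H each → 4
  2 × O: no H
  1 × C: 1 H
  1 × F: no H
  1 × O: 1 H
  Total hydrogens = 15.
Molecular formula: C15H15FO3

C15H15FO3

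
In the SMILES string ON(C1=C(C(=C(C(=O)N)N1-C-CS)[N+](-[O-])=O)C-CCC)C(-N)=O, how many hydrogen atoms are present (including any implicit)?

19

Hydrogens are implicit in SMILES; fill each atom to its normal valence:
  5 × C: 2 H each → 10
  4 × C (aromatic): no H
  3 × O: no H
  2 × C: no H
  2 × N: 2 H each → 4
  1 × C: 3 H
  1 × N (aromatic): no H
  1 × N (charge +1): no H
  1 × N: no H
  1 × O: 1 H
  1 × O (charge -1): no H
  1 × S: 1 H
  Total hydrogens = 19.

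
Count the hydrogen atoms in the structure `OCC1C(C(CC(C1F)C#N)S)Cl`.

Hydrogens are implicit in SMILES; fill each atom to its normal valence:
  5 × C: 1 H each → 5
  2 × C: 2 H each → 4
  1 × C: no H
  1 × Cl: no H
  1 × F: no H
  1 × N: no H
  1 × O: 1 H
  1 × S: 1 H
  Total hydrogens = 11.

11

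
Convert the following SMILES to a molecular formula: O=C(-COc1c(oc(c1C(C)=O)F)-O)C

Heavy atoms from the SMILES: 9 C, 1 F, 5 O.
Implicit hydrogens by atom environment:
  4 × C (aromatic): no H
  3 × O: no H
  2 × C: 3 H each → 6
  2 × C: no H
  1 × C: 2 H
  1 × F: no H
  1 × O: 1 H
  1 × O (aromatic): no H
  Total hydrogens = 9.
Molecular formula: C9H9FO5

C9H9FO5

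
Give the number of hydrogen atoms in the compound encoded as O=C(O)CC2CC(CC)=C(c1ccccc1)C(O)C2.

Hydrogens are implicit in SMILES; fill each atom to its normal valence:
  5 × C (aromatic): 1 H each → 5
  4 × C: 2 H each → 8
  3 × C: no H
  2 × C: 1 H each → 2
  2 × O: 1 H each → 2
  1 × C: 3 H
  1 × C (aromatic): no H
  1 × O: no H
  Total hydrogens = 20.

20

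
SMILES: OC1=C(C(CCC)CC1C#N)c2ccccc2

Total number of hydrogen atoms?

17

Hydrogens are implicit in SMILES; fill each atom to its normal valence:
  5 × C (aromatic): 1 H each → 5
  3 × C: 2 H each → 6
  3 × C: no H
  2 × C: 1 H each → 2
  1 × C: 3 H
  1 × C (aromatic): no H
  1 × N: no H
  1 × O: 1 H
  Total hydrogens = 17.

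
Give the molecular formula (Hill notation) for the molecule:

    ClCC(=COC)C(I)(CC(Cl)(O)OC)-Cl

Heavy atoms from the SMILES: 8 C, 3 Cl, 1 I, 3 O.
Implicit hydrogens by atom environment:
  3 × C: no H
  3 × Cl: no H
  2 × C: 3 H each → 6
  2 × C: 2 H each → 4
  2 × O: no H
  1 × C: 1 H
  1 × I: no H
  1 × O: 1 H
  Total hydrogens = 12.
Molecular formula: C8H12Cl3IO3

C8H12Cl3IO3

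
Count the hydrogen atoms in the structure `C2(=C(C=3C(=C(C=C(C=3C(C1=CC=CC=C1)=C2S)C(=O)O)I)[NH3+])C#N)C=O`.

Hydrogens are implicit in SMILES; fill each atom to its normal valence:
  10 × C (aromatic): no H
  6 × C (aromatic): 1 H each → 6
  2 × C: no H
  2 × O: no H
  1 × C: 1 H
  1 × I: no H
  1 × N (charge +1): 3 H
  1 × N: no H
  1 × O: 1 H
  1 × S: 1 H
  Total hydrogens = 12.

12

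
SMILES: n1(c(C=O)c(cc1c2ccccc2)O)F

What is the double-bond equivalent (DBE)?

8

Molecular formula from the SMILES: C11H8FNO2.
DoU = (2C + 2 + N − H − X)/2 = (2·11 + 2 + 1 − 8 − 1)/2 = 16/2 = 8.
(Structurally: 2 ring(s) + 6 π bond(s) = 8.)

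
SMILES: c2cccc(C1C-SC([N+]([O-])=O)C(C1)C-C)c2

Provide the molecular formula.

C13H17NO2S

Heavy atoms from the SMILES: 13 C, 1 N, 2 O, 1 S.
Implicit hydrogens by atom environment:
  5 × C (aromatic): 1 H each → 5
  3 × C: 2 H each → 6
  3 × C: 1 H each → 3
  1 × C: 3 H
  1 × C (aromatic): no H
  1 × N (charge +1): no H
  1 × O: no H
  1 × O (charge -1): no H
  1 × S: no H
  Total hydrogens = 17.
Molecular formula: C13H17NO2S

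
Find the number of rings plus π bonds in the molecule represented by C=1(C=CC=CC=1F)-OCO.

Molecular formula from the SMILES: C7H7FO2.
DoU = (2C + 2 + N − H − X)/2 = (2·7 + 2 + 0 − 7 − 1)/2 = 8/2 = 4.
(Structurally: 1 ring(s) + 3 π bond(s) = 4.)

4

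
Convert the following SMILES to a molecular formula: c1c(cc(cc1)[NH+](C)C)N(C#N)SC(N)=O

C10H13N4OS+

Heavy atoms from the SMILES: 10 C, 4 N, 1 O, 1 S.
Implicit hydrogens by atom environment:
  4 × C (aromatic): 1 H each → 4
  2 × C: 3 H each → 6
  2 × C: no H
  2 × C (aromatic): no H
  2 × N: no H
  1 × N: 2 H
  1 × N (charge +1): 1 H
  1 × O: no H
  1 × S: no H
  Total hydrogens = 13.
Net charge +1.
Molecular formula: C10H13N4OS+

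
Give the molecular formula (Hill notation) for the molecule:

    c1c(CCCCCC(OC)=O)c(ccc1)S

C13H18O2S

Heavy atoms from the SMILES: 13 C, 2 O, 1 S.
Implicit hydrogens by atom environment:
  5 × C: 2 H each → 10
  4 × C (aromatic): 1 H each → 4
  2 × C (aromatic): no H
  2 × O: no H
  1 × C: 3 H
  1 × C: no H
  1 × S: 1 H
  Total hydrogens = 18.
Molecular formula: C13H18O2S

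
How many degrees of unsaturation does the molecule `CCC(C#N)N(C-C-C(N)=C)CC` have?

Molecular formula from the SMILES: C10H19N3.
DoU = (2C + 2 + N − H − X)/2 = (2·10 + 2 + 3 − 19 − 0)/2 = 6/2 = 3.
(Structurally: 0 ring(s) + 3 π bond(s) = 3.)

3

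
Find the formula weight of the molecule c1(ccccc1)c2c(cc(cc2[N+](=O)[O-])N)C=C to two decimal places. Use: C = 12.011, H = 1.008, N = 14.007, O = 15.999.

240.26

Molecular formula: C14H12N2O2.
M = 14×12.011 + 12×1.008 + 2×14.007 + 2×15.999 = 240.26 g/mol.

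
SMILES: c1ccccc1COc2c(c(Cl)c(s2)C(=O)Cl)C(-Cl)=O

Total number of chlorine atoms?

The symbol for chlorine appears 3 times in the SMILES.

3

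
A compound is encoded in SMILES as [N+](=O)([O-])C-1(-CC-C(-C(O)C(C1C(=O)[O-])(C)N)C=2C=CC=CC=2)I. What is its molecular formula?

C15H18IN2O5-

Heavy atoms from the SMILES: 15 C, 1 I, 2 N, 5 O.
Implicit hydrogens by atom environment:
  5 × C (aromatic): 1 H each → 5
  3 × C: 1 H each → 3
  3 × C: no H
  2 × C: 2 H each → 4
  2 × O: no H
  2 × O (charge -1): no H
  1 × C: 3 H
  1 × C (aromatic): no H
  1 × I: no H
  1 × N: 2 H
  1 × N (charge +1): no H
  1 × O: 1 H
  Total hydrogens = 18.
Net charge -1.
Molecular formula: C15H18IN2O5-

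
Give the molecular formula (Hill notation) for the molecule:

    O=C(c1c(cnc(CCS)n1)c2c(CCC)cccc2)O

Heavy atoms from the SMILES: 16 C, 2 N, 2 O, 1 S.
Implicit hydrogens by atom environment:
  5 × C (aromatic): 1 H each → 5
  5 × C (aromatic): no H
  4 × C: 2 H each → 8
  2 × N (aromatic): no H
  1 × C: 3 H
  1 × C: no H
  1 × O: 1 H
  1 × O: no H
  1 × S: 1 H
  Total hydrogens = 18.
Molecular formula: C16H18N2O2S

C16H18N2O2S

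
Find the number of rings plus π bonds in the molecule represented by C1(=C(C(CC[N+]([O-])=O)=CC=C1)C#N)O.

Molecular formula from the SMILES: C9H8N2O3.
DoU = (2C + 2 + N − H − X)/2 = (2·9 + 2 + 2 − 8 − 0)/2 = 14/2 = 7.
(Structurally: 1 ring(s) + 6 π bond(s) = 7.)

7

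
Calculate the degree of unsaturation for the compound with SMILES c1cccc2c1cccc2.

Molecular formula from the SMILES: C10H8.
DoU = (2C + 2 + N − H − X)/2 = (2·10 + 2 + 0 − 8 − 0)/2 = 14/2 = 7.
(Structurally: 2 ring(s) + 5 π bond(s) = 7.)

7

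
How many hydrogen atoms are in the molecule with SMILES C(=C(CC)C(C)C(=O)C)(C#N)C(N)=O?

14

Hydrogens are implicit in SMILES; fill each atom to its normal valence:
  5 × C: no H
  3 × C: 3 H each → 9
  2 × O: no H
  1 × C: 2 H
  1 × C: 1 H
  1 × N: 2 H
  1 × N: no H
  Total hydrogens = 14.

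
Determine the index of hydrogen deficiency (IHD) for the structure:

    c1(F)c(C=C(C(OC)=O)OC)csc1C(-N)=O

6

Molecular formula from the SMILES: C10H10FNO4S.
DoU = (2C + 2 + N − H − X)/2 = (2·10 + 2 + 1 − 10 − 1)/2 = 12/2 = 6.
(Structurally: 1 ring(s) + 5 π bond(s) = 6.)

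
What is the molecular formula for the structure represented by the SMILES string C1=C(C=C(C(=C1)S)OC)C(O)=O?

C8H8O3S

Heavy atoms from the SMILES: 8 C, 3 O, 1 S.
Implicit hydrogens by atom environment:
  3 × C (aromatic): 1 H each → 3
  3 × C (aromatic): no H
  2 × O: no H
  1 × C: 3 H
  1 × C: no H
  1 × O: 1 H
  1 × S: 1 H
  Total hydrogens = 8.
Molecular formula: C8H8O3S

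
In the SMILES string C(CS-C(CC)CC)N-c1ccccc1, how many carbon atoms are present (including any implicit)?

The symbol for carbon appears 13 times in the SMILES. Lowercase c denotes aromatic carbon and counts toward C.

13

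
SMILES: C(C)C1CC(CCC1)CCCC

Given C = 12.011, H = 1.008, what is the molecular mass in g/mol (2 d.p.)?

168.32

Molecular formula: C12H24.
M = 12×12.011 + 24×1.008 = 168.32 g/mol.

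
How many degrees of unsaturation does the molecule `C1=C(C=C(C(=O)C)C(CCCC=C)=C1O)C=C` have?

Molecular formula from the SMILES: C15H18O2.
DoU = (2C + 2 + N − H − X)/2 = (2·15 + 2 + 0 − 18 − 0)/2 = 14/2 = 7.
(Structurally: 1 ring(s) + 6 π bond(s) = 7.)

7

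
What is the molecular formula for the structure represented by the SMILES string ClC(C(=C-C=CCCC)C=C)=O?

Heavy atoms from the SMILES: 10 C, 1 Cl, 1 O.
Implicit hydrogens by atom environment:
  4 × C: 1 H each → 4
  3 × C: 2 H each → 6
  2 × C: no H
  1 × C: 3 H
  1 × Cl: no H
  1 × O: no H
  Total hydrogens = 13.
Molecular formula: C10H13ClO

C10H13ClO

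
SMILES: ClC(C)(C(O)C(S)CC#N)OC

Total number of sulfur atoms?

The symbol for sulfur appears 1 time in the SMILES.

1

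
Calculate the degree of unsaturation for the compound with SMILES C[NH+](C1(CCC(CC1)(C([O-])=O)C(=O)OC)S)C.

Molecular formula from the SMILES: C11H19NO4S.
DoU = (2C + 2 + N − H − X)/2 = (2·11 + 2 + 1 − 19 − 0)/2 = 6/2 = 3.
(Structurally: 1 ring(s) + 2 π bond(s) = 3.)

3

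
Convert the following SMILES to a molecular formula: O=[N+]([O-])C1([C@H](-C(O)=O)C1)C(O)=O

C5H5NO6

Heavy atoms from the SMILES: 5 C, 1 N, 6 O.
Implicit hydrogens by atom environment:
  3 × C: no H
  3 × O: no H
  2 × O: 1 H each → 2
  1 × C: 2 H
  1 × C: 1 H
  1 × N (charge +1): no H
  1 × O (charge -1): no H
  Total hydrogens = 5.
Molecular formula: C5H5NO6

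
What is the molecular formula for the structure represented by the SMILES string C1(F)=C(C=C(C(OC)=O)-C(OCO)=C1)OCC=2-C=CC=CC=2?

Heavy atoms from the SMILES: 16 C, 1 F, 5 O.
Implicit hydrogens by atom environment:
  7 × C (aromatic): 1 H each → 7
  5 × C (aromatic): no H
  4 × O: no H
  2 × C: 2 H each → 4
  1 × C: 3 H
  1 × C: no H
  1 × F: no H
  1 × O: 1 H
  Total hydrogens = 15.
Molecular formula: C16H15FO5

C16H15FO5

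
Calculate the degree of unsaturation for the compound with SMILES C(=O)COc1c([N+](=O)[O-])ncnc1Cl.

6

Molecular formula from the SMILES: C6H4ClN3O4.
DoU = (2C + 2 + N − H − X)/2 = (2·6 + 2 + 3 − 4 − 1)/2 = 12/2 = 6.
(Structurally: 1 ring(s) + 5 π bond(s) = 6.)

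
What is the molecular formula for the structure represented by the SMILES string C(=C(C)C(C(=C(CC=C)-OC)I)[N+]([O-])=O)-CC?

C12H18INO3

Heavy atoms from the SMILES: 12 C, 1 I, 1 N, 3 O.
Implicit hydrogens by atom environment:
  3 × C: 3 H each → 9
  3 × C: 2 H each → 6
  3 × C: 1 H each → 3
  3 × C: no H
  2 × O: no H
  1 × I: no H
  1 × N (charge +1): no H
  1 × O (charge -1): no H
  Total hydrogens = 18.
Molecular formula: C12H18INO3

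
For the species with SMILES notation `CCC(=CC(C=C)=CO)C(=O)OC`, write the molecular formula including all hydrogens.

C10H14O3

Heavy atoms from the SMILES: 10 C, 3 O.
Implicit hydrogens by atom environment:
  3 × C: 1 H each → 3
  3 × C: no H
  2 × C: 3 H each → 6
  2 × C: 2 H each → 4
  2 × O: no H
  1 × O: 1 H
  Total hydrogens = 14.
Molecular formula: C10H14O3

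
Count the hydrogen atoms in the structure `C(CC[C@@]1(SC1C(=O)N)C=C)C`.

15

Hydrogens are implicit in SMILES; fill each atom to its normal valence:
  4 × C: 2 H each → 8
  2 × C: 1 H each → 2
  2 × C: no H
  1 × C: 3 H
  1 × N: 2 H
  1 × O: no H
  1 × S: no H
  Total hydrogens = 15.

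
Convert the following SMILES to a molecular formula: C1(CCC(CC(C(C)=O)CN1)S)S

C9H17NOS2

Heavy atoms from the SMILES: 9 C, 1 N, 1 O, 2 S.
Implicit hydrogens by atom environment:
  4 × C: 2 H each → 8
  3 × C: 1 H each → 3
  2 × S: 1 H each → 2
  1 × C: 3 H
  1 × C: no H
  1 × N: 1 H
  1 × O: no H
  Total hydrogens = 17.
Molecular formula: C9H17NOS2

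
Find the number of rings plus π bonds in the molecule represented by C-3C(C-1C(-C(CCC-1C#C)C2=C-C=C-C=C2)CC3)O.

8

Molecular formula from the SMILES: C18H22O.
DoU = (2C + 2 + N − H − X)/2 = (2·18 + 2 + 0 − 22 − 0)/2 = 16/2 = 8.
(Structurally: 3 ring(s) + 5 π bond(s) = 8.)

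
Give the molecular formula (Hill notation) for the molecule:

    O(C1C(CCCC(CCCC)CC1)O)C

Heavy atoms from the SMILES: 13 C, 2 O.
Implicit hydrogens by atom environment:
  8 × C: 2 H each → 16
  3 × C: 1 H each → 3
  2 × C: 3 H each → 6
  1 × O: 1 H
  1 × O: no H
  Total hydrogens = 26.
Molecular formula: C13H26O2

C13H26O2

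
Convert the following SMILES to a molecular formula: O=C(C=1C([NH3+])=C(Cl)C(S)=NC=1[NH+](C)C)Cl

[C8H11Cl2N3OS]2+

Heavy atoms from the SMILES: 8 C, 2 Cl, 3 N, 1 O, 1 S.
Implicit hydrogens by atom environment:
  5 × C (aromatic): no H
  2 × C: 3 H each → 6
  2 × Cl: no H
  1 × C: no H
  1 × N (charge +1): 3 H
  1 × N (charge +1): 1 H
  1 × N (aromatic): no H
  1 × O: no H
  1 × S: 1 H
  Total hydrogens = 11.
Net charge +2.
Molecular formula: [C8H11Cl2N3OS]2+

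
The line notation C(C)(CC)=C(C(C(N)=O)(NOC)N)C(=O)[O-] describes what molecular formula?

C9H16N3O4-

Heavy atoms from the SMILES: 9 C, 3 N, 4 O.
Implicit hydrogens by atom environment:
  5 × C: no H
  3 × C: 3 H each → 9
  3 × O: no H
  2 × N: 2 H each → 4
  1 × C: 2 H
  1 × N: 1 H
  1 × O (charge -1): no H
  Total hydrogens = 16.
Net charge -1.
Molecular formula: C9H16N3O4-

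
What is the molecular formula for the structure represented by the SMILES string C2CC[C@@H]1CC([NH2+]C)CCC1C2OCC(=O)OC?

Heavy atoms from the SMILES: 14 C, 1 N, 3 O.
Implicit hydrogens by atom environment:
  7 × C: 2 H each → 14
  4 × C: 1 H each → 4
  3 × O: no H
  2 × C: 3 H each → 6
  1 × C: no H
  1 × N (charge +1): 2 H
  Total hydrogens = 26.
Net charge +1.
Molecular formula: C14H26NO3+

C14H26NO3+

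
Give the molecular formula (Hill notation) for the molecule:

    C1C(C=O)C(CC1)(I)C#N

Heavy atoms from the SMILES: 7 C, 1 I, 1 N, 1 O.
Implicit hydrogens by atom environment:
  3 × C: 2 H each → 6
  2 × C: 1 H each → 2
  2 × C: no H
  1 × I: no H
  1 × N: no H
  1 × O: no H
  Total hydrogens = 8.
Molecular formula: C7H8INO

C7H8INO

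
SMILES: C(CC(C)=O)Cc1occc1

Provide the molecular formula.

Heavy atoms from the SMILES: 9 C, 2 O.
Implicit hydrogens by atom environment:
  3 × C: 2 H each → 6
  3 × C (aromatic): 1 H each → 3
  1 × C: 3 H
  1 × C (aromatic): no H
  1 × C: no H
  1 × O (aromatic): no H
  1 × O: no H
  Total hydrogens = 12.
Molecular formula: C9H12O2

C9H12O2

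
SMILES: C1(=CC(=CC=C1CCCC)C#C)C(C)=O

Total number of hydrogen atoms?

Hydrogens are implicit in SMILES; fill each atom to its normal valence:
  3 × C: 2 H each → 6
  3 × C (aromatic): 1 H each → 3
  3 × C (aromatic): no H
  2 × C: 3 H each → 6
  2 × C: no H
  1 × C: 1 H
  1 × O: no H
  Total hydrogens = 16.

16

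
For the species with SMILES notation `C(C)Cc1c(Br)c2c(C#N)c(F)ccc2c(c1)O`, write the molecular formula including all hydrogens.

Heavy atoms from the SMILES: 1 Br, 14 C, 1 F, 1 N, 1 O.
Implicit hydrogens by atom environment:
  7 × C (aromatic): no H
  3 × C (aromatic): 1 H each → 3
  2 × C: 2 H each → 4
  1 × Br: no H
  1 × C: 3 H
  1 × C: no H
  1 × F: no H
  1 × N: no H
  1 × O: 1 H
  Total hydrogens = 11.
Molecular formula: C14H11BrFNO

C14H11BrFNO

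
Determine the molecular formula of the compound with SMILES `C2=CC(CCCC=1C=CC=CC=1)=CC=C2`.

Heavy atoms from the SMILES: 15 C.
Implicit hydrogens by atom environment:
  10 × C (aromatic): 1 H each → 10
  3 × C: 2 H each → 6
  2 × C (aromatic): no H
  Total hydrogens = 16.
Molecular formula: C15H16

C15H16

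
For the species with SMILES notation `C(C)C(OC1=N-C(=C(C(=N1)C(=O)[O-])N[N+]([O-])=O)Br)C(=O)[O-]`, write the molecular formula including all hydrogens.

Heavy atoms from the SMILES: 1 Br, 9 C, 4 N, 7 O.
Implicit hydrogens by atom environment:
  4 × C (aromatic): no H
  4 × O: no H
  3 × O (charge -1): no H
  2 × C: no H
  2 × N (aromatic): no H
  1 × Br: no H
  1 × C: 3 H
  1 × C: 2 H
  1 × C: 1 H
  1 × N: 1 H
  1 × N (charge +1): no H
  Total hydrogens = 7.
Net charge -2.
Molecular formula: [C9H7BrN4O7]2-

[C9H7BrN4O7]2-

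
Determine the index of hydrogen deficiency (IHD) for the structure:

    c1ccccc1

4

Molecular formula from the SMILES: C6H6.
DoU = (2C + 2 + N − H − X)/2 = (2·6 + 2 + 0 − 6 − 0)/2 = 8/2 = 4.
(Structurally: 1 ring(s) + 3 π bond(s) = 4.)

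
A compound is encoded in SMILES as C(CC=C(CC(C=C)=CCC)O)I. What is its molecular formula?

C11H17IO

Heavy atoms from the SMILES: 11 C, 1 I, 1 O.
Implicit hydrogens by atom environment:
  5 × C: 2 H each → 10
  3 × C: 1 H each → 3
  2 × C: no H
  1 × C: 3 H
  1 × I: no H
  1 × O: 1 H
  Total hydrogens = 17.
Molecular formula: C11H17IO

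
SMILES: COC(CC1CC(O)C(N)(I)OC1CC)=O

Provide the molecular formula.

C10H18INO4

Heavy atoms from the SMILES: 10 C, 1 I, 1 N, 4 O.
Implicit hydrogens by atom environment:
  3 × C: 2 H each → 6
  3 × C: 1 H each → 3
  3 × O: no H
  2 × C: 3 H each → 6
  2 × C: no H
  1 × I: no H
  1 × N: 2 H
  1 × O: 1 H
  Total hydrogens = 18.
Molecular formula: C10H18INO4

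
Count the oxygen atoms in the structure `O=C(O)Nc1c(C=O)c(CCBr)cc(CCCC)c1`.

The symbol for oxygen appears 3 times in the SMILES.

3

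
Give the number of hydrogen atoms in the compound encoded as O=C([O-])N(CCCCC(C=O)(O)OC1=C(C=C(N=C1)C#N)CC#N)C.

17

Hydrogens are implicit in SMILES; fill each atom to its normal valence:
  5 × C: 2 H each → 10
  4 × C: no H
  3 × C (aromatic): no H
  3 × N: no H
  3 × O: no H
  2 × C (aromatic): 1 H each → 2
  1 × C: 3 H
  1 × C: 1 H
  1 × N (aromatic): no H
  1 × O: 1 H
  1 × O (charge -1): no H
  Total hydrogens = 17.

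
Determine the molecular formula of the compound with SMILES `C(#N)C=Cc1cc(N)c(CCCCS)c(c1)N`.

C13H17N3S

Heavy atoms from the SMILES: 13 C, 3 N, 1 S.
Implicit hydrogens by atom environment:
  4 × C: 2 H each → 8
  4 × C (aromatic): no H
  2 × C (aromatic): 1 H each → 2
  2 × C: 1 H each → 2
  2 × N: 2 H each → 4
  1 × C: no H
  1 × N: no H
  1 × S: 1 H
  Total hydrogens = 17.
Molecular formula: C13H17N3S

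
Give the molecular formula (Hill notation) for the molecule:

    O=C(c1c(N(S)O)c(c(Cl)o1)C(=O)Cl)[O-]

C6H2Cl2NO5S-

Heavy atoms from the SMILES: 6 C, 2 Cl, 1 N, 5 O, 1 S.
Implicit hydrogens by atom environment:
  4 × C (aromatic): no H
  2 × C: no H
  2 × Cl: no H
  2 × O: no H
  1 × N: no H
  1 × O: 1 H
  1 × O (aromatic): no H
  1 × O (charge -1): no H
  1 × S: 1 H
  Total hydrogens = 2.
Net charge -1.
Molecular formula: C6H2Cl2NO5S-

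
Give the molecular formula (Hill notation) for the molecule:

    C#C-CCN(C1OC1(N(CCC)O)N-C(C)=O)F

Heavy atoms from the SMILES: 11 C, 1 F, 3 N, 3 O.
Implicit hydrogens by atom environment:
  4 × C: 2 H each → 8
  3 × C: no H
  2 × C: 3 H each → 6
  2 × C: 1 H each → 2
  2 × N: no H
  2 × O: no H
  1 × F: no H
  1 × N: 1 H
  1 × O: 1 H
  Total hydrogens = 18.
Molecular formula: C11H18FN3O3

C11H18FN3O3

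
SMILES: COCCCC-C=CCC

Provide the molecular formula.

C9H18O

Heavy atoms from the SMILES: 9 C, 1 O.
Implicit hydrogens by atom environment:
  5 × C: 2 H each → 10
  2 × C: 3 H each → 6
  2 × C: 1 H each → 2
  1 × O: no H
  Total hydrogens = 18.
Molecular formula: C9H18O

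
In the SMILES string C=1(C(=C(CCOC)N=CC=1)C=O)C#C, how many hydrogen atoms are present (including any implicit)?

11

Hydrogens are implicit in SMILES; fill each atom to its normal valence:
  3 × C (aromatic): no H
  2 × C: 2 H each → 4
  2 × C (aromatic): 1 H each → 2
  2 × C: 1 H each → 2
  2 × O: no H
  1 × C: 3 H
  1 × C: no H
  1 × N (aromatic): no H
  Total hydrogens = 11.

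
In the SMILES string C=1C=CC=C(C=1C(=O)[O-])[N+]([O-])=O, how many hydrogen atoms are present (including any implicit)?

4

Hydrogens are implicit in SMILES; fill each atom to its normal valence:
  4 × C (aromatic): 1 H each → 4
  2 × C (aromatic): no H
  2 × O: no H
  2 × O (charge -1): no H
  1 × C: no H
  1 × N (charge +1): no H
  Total hydrogens = 4.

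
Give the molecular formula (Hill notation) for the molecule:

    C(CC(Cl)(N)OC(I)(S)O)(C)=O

Heavy atoms from the SMILES: 5 C, 1 Cl, 1 I, 1 N, 3 O, 1 S.
Implicit hydrogens by atom environment:
  3 × C: no H
  2 × O: no H
  1 × C: 3 H
  1 × C: 2 H
  1 × Cl: no H
  1 × I: no H
  1 × N: 2 H
  1 × O: 1 H
  1 × S: 1 H
  Total hydrogens = 9.
Molecular formula: C5H9ClINO3S

C5H9ClINO3S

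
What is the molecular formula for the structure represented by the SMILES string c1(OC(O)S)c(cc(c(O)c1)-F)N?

C7H8FNO3S

Heavy atoms from the SMILES: 7 C, 1 F, 1 N, 3 O, 1 S.
Implicit hydrogens by atom environment:
  4 × C (aromatic): no H
  2 × C (aromatic): 1 H each → 2
  2 × O: 1 H each → 2
  1 × C: 1 H
  1 × F: no H
  1 × N: 2 H
  1 × O: no H
  1 × S: 1 H
  Total hydrogens = 8.
Molecular formula: C7H8FNO3S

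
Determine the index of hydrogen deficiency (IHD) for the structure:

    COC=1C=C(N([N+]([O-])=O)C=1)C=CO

Molecular formula from the SMILES: C7H8N2O4.
DoU = (2C + 2 + N − H − X)/2 = (2·7 + 2 + 2 − 8 − 0)/2 = 10/2 = 5.
(Structurally: 1 ring(s) + 4 π bond(s) = 5.)

5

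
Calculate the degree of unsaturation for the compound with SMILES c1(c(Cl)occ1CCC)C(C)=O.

Molecular formula from the SMILES: C9H11ClO2.
DoU = (2C + 2 + N − H − X)/2 = (2·9 + 2 + 0 − 11 − 1)/2 = 8/2 = 4.
(Structurally: 1 ring(s) + 3 π bond(s) = 4.)

4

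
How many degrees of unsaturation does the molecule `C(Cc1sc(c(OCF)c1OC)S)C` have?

3

Molecular formula from the SMILES: C9H13FO2S2.
DoU = (2C + 2 + N − H − X)/2 = (2·9 + 2 + 0 − 13 − 1)/2 = 6/2 = 3.
(Structurally: 1 ring(s) + 2 π bond(s) = 3.)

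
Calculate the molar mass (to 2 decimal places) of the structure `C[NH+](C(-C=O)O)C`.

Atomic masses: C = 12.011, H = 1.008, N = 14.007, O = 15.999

104.13

Molecular formula: C4H10NO2+.
M = 4×12.011 + 10×1.008 + 1×14.007 + 2×15.999 = 104.13 g/mol.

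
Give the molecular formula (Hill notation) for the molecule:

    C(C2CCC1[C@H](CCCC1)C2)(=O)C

C12H20O

Heavy atoms from the SMILES: 12 C, 1 O.
Implicit hydrogens by atom environment:
  7 × C: 2 H each → 14
  3 × C: 1 H each → 3
  1 × C: 3 H
  1 × C: no H
  1 × O: no H
  Total hydrogens = 20.
Molecular formula: C12H20O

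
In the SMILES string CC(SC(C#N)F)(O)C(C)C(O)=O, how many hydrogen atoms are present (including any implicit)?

Hydrogens are implicit in SMILES; fill each atom to its normal valence:
  3 × C: no H
  2 × C: 3 H each → 6
  2 × C: 1 H each → 2
  2 × O: 1 H each → 2
  1 × F: no H
  1 × N: no H
  1 × O: no H
  1 × S: no H
  Total hydrogens = 10.

10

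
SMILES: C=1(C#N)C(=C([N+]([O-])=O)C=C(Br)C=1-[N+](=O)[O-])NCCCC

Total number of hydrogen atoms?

Hydrogens are implicit in SMILES; fill each atom to its normal valence:
  5 × C (aromatic): no H
  3 × C: 2 H each → 6
  2 × N (charge +1): no H
  2 × O: no H
  2 × O (charge -1): no H
  1 × Br: no H
  1 × C: 3 H
  1 × C (aromatic): 1 H
  1 × C: no H
  1 × N: 1 H
  1 × N: no H
  Total hydrogens = 11.

11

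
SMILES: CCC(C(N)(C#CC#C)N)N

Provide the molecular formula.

Heavy atoms from the SMILES: 8 C, 3 N.
Implicit hydrogens by atom environment:
  4 × C: no H
  3 × N: 2 H each → 6
  2 × C: 1 H each → 2
  1 × C: 3 H
  1 × C: 2 H
  Total hydrogens = 13.
Molecular formula: C8H13N3

C8H13N3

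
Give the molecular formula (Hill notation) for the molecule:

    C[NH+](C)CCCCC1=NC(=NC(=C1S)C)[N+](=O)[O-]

C11H19N4O2S+

Heavy atoms from the SMILES: 11 C, 4 N, 2 O, 1 S.
Implicit hydrogens by atom environment:
  4 × C: 2 H each → 8
  4 × C (aromatic): no H
  3 × C: 3 H each → 9
  2 × N (aromatic): no H
  1 × N (charge +1): 1 H
  1 × N (charge +1): no H
  1 × O: no H
  1 × O (charge -1): no H
  1 × S: 1 H
  Total hydrogens = 19.
Net charge +1.
Molecular formula: C11H19N4O2S+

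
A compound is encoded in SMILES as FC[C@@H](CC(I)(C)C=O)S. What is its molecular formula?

C6H10FIOS

Heavy atoms from the SMILES: 6 C, 1 F, 1 I, 1 O, 1 S.
Implicit hydrogens by atom environment:
  2 × C: 2 H each → 4
  2 × C: 1 H each → 2
  1 × C: 3 H
  1 × C: no H
  1 × F: no H
  1 × I: no H
  1 × O: no H
  1 × S: 1 H
  Total hydrogens = 10.
Molecular formula: C6H10FIOS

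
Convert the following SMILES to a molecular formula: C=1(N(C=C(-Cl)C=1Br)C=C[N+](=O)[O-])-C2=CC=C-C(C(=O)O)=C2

Heavy atoms from the SMILES: 1 Br, 13 C, 1 Cl, 2 N, 4 O.
Implicit hydrogens by atom environment:
  5 × C (aromatic): 1 H each → 5
  5 × C (aromatic): no H
  2 × C: 1 H each → 2
  2 × O: no H
  1 × Br: no H
  1 × C: no H
  1 × Cl: no H
  1 × N (aromatic): no H
  1 × N (charge +1): no H
  1 × O: 1 H
  1 × O (charge -1): no H
  Total hydrogens = 8.
Molecular formula: C13H8BrClN2O4

C13H8BrClN2O4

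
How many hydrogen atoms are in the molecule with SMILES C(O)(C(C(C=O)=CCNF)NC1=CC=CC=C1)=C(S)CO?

17

Hydrogens are implicit in SMILES; fill each atom to its normal valence:
  5 × C (aromatic): 1 H each → 5
  3 × C: 1 H each → 3
  3 × C: no H
  2 × C: 2 H each → 4
  2 × N: 1 H each → 2
  2 × O: 1 H each → 2
  1 × C (aromatic): no H
  1 × F: no H
  1 × O: no H
  1 × S: 1 H
  Total hydrogens = 17.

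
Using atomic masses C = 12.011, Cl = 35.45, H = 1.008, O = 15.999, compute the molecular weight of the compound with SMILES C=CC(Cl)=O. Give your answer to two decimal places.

90.51

Molecular formula: C3H3ClO.
M = 3×12.011 + 1×35.45 + 3×1.008 + 1×15.999 = 90.51 g/mol.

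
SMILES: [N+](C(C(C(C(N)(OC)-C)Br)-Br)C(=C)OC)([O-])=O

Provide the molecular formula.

Heavy atoms from the SMILES: 2 Br, 9 C, 2 N, 4 O.
Implicit hydrogens by atom environment:
  3 × C: 3 H each → 9
  3 × C: 1 H each → 3
  3 × O: no H
  2 × Br: no H
  2 × C: no H
  1 × C: 2 H
  1 × N: 2 H
  1 × N (charge +1): no H
  1 × O (charge -1): no H
  Total hydrogens = 16.
Molecular formula: C9H16Br2N2O4

C9H16Br2N2O4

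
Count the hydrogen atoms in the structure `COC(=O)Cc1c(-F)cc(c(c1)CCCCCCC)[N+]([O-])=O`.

22

Hydrogens are implicit in SMILES; fill each atom to its normal valence:
  7 × C: 2 H each → 14
  4 × C (aromatic): no H
  3 × O: no H
  2 × C: 3 H each → 6
  2 × C (aromatic): 1 H each → 2
  1 × C: no H
  1 × F: no H
  1 × N (charge +1): no H
  1 × O (charge -1): no H
  Total hydrogens = 22.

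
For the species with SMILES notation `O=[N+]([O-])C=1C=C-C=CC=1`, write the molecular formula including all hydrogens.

C6H5NO2

Heavy atoms from the SMILES: 6 C, 1 N, 2 O.
Implicit hydrogens by atom environment:
  5 × C (aromatic): 1 H each → 5
  1 × C (aromatic): no H
  1 × N (charge +1): no H
  1 × O: no H
  1 × O (charge -1): no H
  Total hydrogens = 5.
Molecular formula: C6H5NO2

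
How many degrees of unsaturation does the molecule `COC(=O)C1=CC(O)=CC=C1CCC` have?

Molecular formula from the SMILES: C11H14O3.
DoU = (2C + 2 + N − H − X)/2 = (2·11 + 2 + 0 − 14 − 0)/2 = 10/2 = 5.
(Structurally: 1 ring(s) + 4 π bond(s) = 5.)

5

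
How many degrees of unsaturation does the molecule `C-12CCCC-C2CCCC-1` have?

2

Molecular formula from the SMILES: C10H18.
DoU = (2C + 2 + N − H − X)/2 = (2·10 + 2 + 0 − 18 − 0)/2 = 4/2 = 2.
(Structurally: 2 ring(s) + 0 π bond(s) = 2.)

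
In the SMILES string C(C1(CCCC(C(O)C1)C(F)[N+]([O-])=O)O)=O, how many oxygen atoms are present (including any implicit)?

5

The symbol for oxygen appears 5 times in the SMILES.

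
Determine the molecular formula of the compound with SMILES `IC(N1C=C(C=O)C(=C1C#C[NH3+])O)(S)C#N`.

C9H7IN3O2S+

Heavy atoms from the SMILES: 9 C, 1 I, 3 N, 2 O, 1 S.
Implicit hydrogens by atom environment:
  4 × C: no H
  3 × C (aromatic): no H
  1 × C (aromatic): 1 H
  1 × C: 1 H
  1 × I: no H
  1 × N (charge +1): 3 H
  1 × N (aromatic): no H
  1 × N: no H
  1 × O: 1 H
  1 × O: no H
  1 × S: 1 H
  Total hydrogens = 7.
Net charge +1.
Molecular formula: C9H7IN3O2S+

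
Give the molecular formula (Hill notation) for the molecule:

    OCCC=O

C3H6O2

Heavy atoms from the SMILES: 3 C, 2 O.
Implicit hydrogens by atom environment:
  2 × C: 2 H each → 4
  1 × C: 1 H
  1 × O: 1 H
  1 × O: no H
  Total hydrogens = 6.
Molecular formula: C3H6O2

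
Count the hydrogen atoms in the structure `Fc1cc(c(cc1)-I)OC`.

Hydrogens are implicit in SMILES; fill each atom to its normal valence:
  3 × C (aromatic): 1 H each → 3
  3 × C (aromatic): no H
  1 × C: 3 H
  1 × F: no H
  1 × I: no H
  1 × O: no H
  Total hydrogens = 6.

6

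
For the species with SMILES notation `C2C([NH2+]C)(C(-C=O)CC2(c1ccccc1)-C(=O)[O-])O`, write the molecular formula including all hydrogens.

Heavy atoms from the SMILES: 14 C, 1 N, 4 O.
Implicit hydrogens by atom environment:
  5 × C (aromatic): 1 H each → 5
  3 × C: no H
  2 × C: 2 H each → 4
  2 × C: 1 H each → 2
  2 × O: no H
  1 × C: 3 H
  1 × C (aromatic): no H
  1 × N (charge +1): 2 H
  1 × O: 1 H
  1 × O (charge -1): no H
  Total hydrogens = 17.
Molecular formula: C14H17NO4

C14H17NO4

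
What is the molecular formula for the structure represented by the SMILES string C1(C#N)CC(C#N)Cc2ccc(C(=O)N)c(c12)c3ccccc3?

C19H15N3O

Heavy atoms from the SMILES: 19 C, 3 N, 1 O.
Implicit hydrogens by atom environment:
  7 × C (aromatic): 1 H each → 7
  5 × C (aromatic): no H
  3 × C: no H
  2 × C: 2 H each → 4
  2 × C: 1 H each → 2
  2 × N: no H
  1 × N: 2 H
  1 × O: no H
  Total hydrogens = 15.
Molecular formula: C19H15N3O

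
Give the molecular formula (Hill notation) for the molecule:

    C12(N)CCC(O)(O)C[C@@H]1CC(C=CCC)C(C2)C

C15H27NO2

Heavy atoms from the SMILES: 15 C, 1 N, 2 O.
Implicit hydrogens by atom environment:
  6 × C: 2 H each → 12
  5 × C: 1 H each → 5
  2 × C: 3 H each → 6
  2 × C: no H
  2 × O: 1 H each → 2
  1 × N: 2 H
  Total hydrogens = 27.
Molecular formula: C15H27NO2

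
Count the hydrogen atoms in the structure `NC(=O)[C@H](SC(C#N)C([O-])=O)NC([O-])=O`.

Hydrogens are implicit in SMILES; fill each atom to its normal valence:
  4 × C: no H
  3 × O: no H
  2 × C: 1 H each → 2
  2 × O (charge -1): no H
  1 × N: 2 H
  1 × N: 1 H
  1 × N: no H
  1 × S: no H
  Total hydrogens = 5.

5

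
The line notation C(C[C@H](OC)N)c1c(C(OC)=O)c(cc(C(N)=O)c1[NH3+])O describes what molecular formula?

Heavy atoms from the SMILES: 13 C, 3 N, 5 O.
Implicit hydrogens by atom environment:
  5 × C (aromatic): no H
  4 × O: no H
  2 × C: 3 H each → 6
  2 × C: 2 H each → 4
  2 × C: no H
  2 × N: 2 H each → 4
  1 × C (aromatic): 1 H
  1 × C: 1 H
  1 × N (charge +1): 3 H
  1 × O: 1 H
  Total hydrogens = 20.
Net charge +1.
Molecular formula: C13H20N3O5+

C13H20N3O5+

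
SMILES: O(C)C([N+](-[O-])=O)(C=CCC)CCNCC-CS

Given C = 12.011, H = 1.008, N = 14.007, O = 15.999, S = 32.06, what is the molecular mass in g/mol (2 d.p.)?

Molecular formula: C11H22N2O3S.
M = 11×12.011 + 22×1.008 + 2×14.007 + 3×15.999 + 1×32.06 = 262.37 g/mol.

262.37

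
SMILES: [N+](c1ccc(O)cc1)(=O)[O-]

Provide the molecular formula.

C6H5NO3

Heavy atoms from the SMILES: 6 C, 1 N, 3 O.
Implicit hydrogens by atom environment:
  4 × C (aromatic): 1 H each → 4
  2 × C (aromatic): no H
  1 × N (charge +1): no H
  1 × O: 1 H
  1 × O: no H
  1 × O (charge -1): no H
  Total hydrogens = 5.
Molecular formula: C6H5NO3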